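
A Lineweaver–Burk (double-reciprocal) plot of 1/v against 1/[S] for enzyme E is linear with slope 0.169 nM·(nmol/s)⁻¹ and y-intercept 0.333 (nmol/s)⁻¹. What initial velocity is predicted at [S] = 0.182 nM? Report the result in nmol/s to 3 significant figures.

0.793 nmol/s

The y-intercept is 1/Vmax, so Vmax = 1/0.333 = 3.00 nmol/s.
The slope is Km/Vmax, so Km = 0.169 × 3.00 = 0.508 nM.
Then v = 3.00 × 0.182/(0.508 + 0.182) = 0.793 nmol/s.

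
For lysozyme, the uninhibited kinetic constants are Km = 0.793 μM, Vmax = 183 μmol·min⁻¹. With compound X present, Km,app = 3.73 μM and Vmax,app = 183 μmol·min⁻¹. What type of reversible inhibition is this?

competitive

Km increases (0.793 → 3.73 μM) while Vmax is unchanged — the hallmark of competitive inhibition.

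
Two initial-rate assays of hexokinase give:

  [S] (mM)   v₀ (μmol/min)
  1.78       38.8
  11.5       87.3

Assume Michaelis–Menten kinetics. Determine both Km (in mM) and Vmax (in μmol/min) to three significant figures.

Km = 3.41 mM; Vmax = 113 μmol/min

From v = Vmax[S]/(Km+[S]), each point gives Vmax = v(Km+[S])/[S].
Equating: 38.8(Km+1.78)/1.78 = 87.3(Km+11.5)/11.5.
21.80·Km + 38.8 = 7.591·Km + 87.3, so (21.80 − 7.591)·Km = 87.3 − 38.8.
Km = 48.50/14.21 = 3.41 mM; then Vmax = 38.8(3.41+1.78)/1.78 = 113 μmol/min.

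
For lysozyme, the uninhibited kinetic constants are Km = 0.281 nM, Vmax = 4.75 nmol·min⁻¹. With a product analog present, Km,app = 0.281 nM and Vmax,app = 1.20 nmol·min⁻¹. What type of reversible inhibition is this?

Vmax decreases (4.75 → 1.20 nmol·min⁻¹) while Km is unchanged — pure noncompetitive inhibition.

noncompetitive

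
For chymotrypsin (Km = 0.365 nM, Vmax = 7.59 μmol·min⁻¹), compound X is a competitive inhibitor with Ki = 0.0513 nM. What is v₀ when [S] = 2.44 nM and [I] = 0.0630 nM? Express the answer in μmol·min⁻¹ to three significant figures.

With α = 1 + [I]/Ki = 1 + 0.0630/0.0513 = 2.228, the competitive rate law is v = Vmax[S] / (αKm + [S]).
v = 7.59×2.44 / (2.228×0.365 + 2.44) = 18.52/3.253 = 5.69 μmol·min⁻¹.

5.69 μmol·min⁻¹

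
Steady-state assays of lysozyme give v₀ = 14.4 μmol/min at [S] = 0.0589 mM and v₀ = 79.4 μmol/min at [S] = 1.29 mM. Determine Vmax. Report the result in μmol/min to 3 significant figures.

In reciprocal form, 1/v = (Km/Vmax)·(1/[S]) + 1/Vmax. The two points give (1/[S], 1/v) = (16.98, 0.06944) and (0.7752, 0.01259).
Slope = (0.06944 − 0.01259)/(16.98 − 0.7752) = 0.003509; intercept = 0.06944 − 0.003509×16.98 = 0.009875.
Vmax = 1/intercept = 101 μmol/min; Km = slope × Vmax = 0.003509 × 101 = 0.355 mM.

101 μmol/min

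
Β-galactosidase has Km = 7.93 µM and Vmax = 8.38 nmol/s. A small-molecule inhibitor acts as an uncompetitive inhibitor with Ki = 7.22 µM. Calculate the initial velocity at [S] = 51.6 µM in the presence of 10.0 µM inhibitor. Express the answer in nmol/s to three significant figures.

α = 1 + [I]/Ki = 1 + 10.0/7.22 = 2.385.
For an uncompetitive inhibitor, both parameters are divided by α, giving Vmax/α and Km/α: Km,app = 3.32 µM, Vmax,app = 3.51 nmol/s.
v = Vmax,app·[S]/(Km,app + [S]) = 3.51 × 51.6/(3.32 + 51.6) = 3.30 nmol/s.

3.30 nmol/s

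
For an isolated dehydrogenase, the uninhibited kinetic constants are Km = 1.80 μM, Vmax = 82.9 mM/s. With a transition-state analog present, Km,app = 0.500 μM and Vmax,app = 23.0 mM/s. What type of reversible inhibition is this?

uncompetitive

Both Km and Vmax decrease by the same factor (~3.60-fold) — characteristic of uncompetitive inhibition.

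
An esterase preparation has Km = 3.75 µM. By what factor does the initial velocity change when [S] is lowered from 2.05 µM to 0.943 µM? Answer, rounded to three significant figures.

The fractional saturations are [S]/(Km+[S]) = 2.05/5.800 = 0.3534 and 0.943/4.693 = 0.2009.
v₂/v₁ is just their ratio: 0.2009/0.3534 = 0.569.

0.569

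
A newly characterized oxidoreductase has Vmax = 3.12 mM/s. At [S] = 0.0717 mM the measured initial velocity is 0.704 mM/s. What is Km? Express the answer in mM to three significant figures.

0.246 mM

From v = Vmax[S]/(Km+[S]), Km = [S](Vmax − v)/v.
Km = 0.0717 × (3.12 − 0.704) / 0.704 = 0.1732/0.704 = 0.246 mM.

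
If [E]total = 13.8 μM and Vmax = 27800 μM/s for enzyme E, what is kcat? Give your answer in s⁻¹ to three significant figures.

kcat = Vmax/[E]total = 27800 μM/s / 13.8 μM = 2010 s⁻¹.

2010 s⁻¹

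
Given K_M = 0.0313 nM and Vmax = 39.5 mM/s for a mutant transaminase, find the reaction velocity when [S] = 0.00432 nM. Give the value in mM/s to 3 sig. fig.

4.79 mM/s

v = Vmax·[S]/(Km + [S]) = 39.5 × 0.00432 / (0.0313 + 0.00432)
  = 0.1706 / 0.03562 = 4.79 mM/s.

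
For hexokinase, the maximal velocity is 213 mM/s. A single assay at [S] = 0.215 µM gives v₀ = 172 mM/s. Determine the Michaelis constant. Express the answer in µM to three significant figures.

From v = Vmax[S]/(Km+[S]), Km = [S](Vmax − v)/v.
Km = 0.215 × (213 − 172) / 172 = 8.815/172 = 0.0512 µM.

0.0512 µM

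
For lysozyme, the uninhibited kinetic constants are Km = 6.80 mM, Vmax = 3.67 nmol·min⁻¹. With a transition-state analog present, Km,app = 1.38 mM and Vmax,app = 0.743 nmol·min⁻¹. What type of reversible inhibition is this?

uncompetitive

Both Km and Vmax decrease by the same factor (~4.94-fold) — characteristic of uncompetitive inhibition.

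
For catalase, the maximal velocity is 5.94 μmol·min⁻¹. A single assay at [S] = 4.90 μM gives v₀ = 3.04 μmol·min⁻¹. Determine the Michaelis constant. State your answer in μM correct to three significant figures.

v/Vmax = 3.04/5.94 = 0.5118 = [S]/(Km+[S]).
So Km + [S] = [S]/0.5118 = 9.574 μM, giving Km = 9.574 − 4.90 = 4.67 μM.

4.67 μM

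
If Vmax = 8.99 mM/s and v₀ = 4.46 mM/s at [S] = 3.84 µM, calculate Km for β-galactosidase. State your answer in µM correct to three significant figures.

From v = Vmax[S]/(Km+[S]), Km = [S](Vmax − v)/v.
Km = 3.84 × (8.99 − 4.46) / 4.46 = 17.40/4.46 = 3.90 µM.

3.90 µM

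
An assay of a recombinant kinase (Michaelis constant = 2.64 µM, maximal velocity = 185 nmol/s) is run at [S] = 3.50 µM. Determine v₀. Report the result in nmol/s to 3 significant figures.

[S]/(Km+[S]) = 3.50/6.140 = 0.5700, the fractional saturation.
v = 0.5700 × Vmax = 0.5700 × 185 = 105 nmol/s.

105 nmol/s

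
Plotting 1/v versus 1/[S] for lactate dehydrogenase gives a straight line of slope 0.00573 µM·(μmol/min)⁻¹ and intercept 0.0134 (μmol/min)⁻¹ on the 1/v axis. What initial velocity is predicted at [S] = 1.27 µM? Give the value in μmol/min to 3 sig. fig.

55.8 μmol/min

The y-intercept is 1/Vmax, so Vmax = 1/0.0134 = 74.6 μmol/min.
The slope is Km/Vmax, so Km = 0.00573 × 74.6 = 0.428 µM.
Then v = 74.6 × 1.27/(0.428 + 1.27) = 55.8 μmol/min.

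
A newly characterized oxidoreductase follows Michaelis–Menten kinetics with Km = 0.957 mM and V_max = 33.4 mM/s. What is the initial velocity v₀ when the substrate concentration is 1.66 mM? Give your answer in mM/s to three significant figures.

21.2 mM/s

v = Vmax·[S]/(Km + [S]) = 33.4 × 1.66 / (0.957 + 1.66)
  = 55.44 / 2.617 = 21.2 mM/s.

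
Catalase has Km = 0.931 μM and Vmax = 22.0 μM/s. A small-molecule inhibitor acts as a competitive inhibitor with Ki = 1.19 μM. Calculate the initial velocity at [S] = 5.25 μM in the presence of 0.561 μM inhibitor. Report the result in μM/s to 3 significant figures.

17.4 μM/s

With α = 1 + [I]/Ki = 1 + 0.561/1.19 = 1.471, the competitive rate law is v = Vmax[S] / (αKm + [S]).
v = 22.0×5.25 / (1.471×0.931 + 5.25) = 115.5/6.620 = 17.4 μM/s.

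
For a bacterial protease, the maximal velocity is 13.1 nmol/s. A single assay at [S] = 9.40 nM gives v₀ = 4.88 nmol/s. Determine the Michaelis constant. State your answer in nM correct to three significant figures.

From v = Vmax[S]/(Km+[S]), Km = [S](Vmax − v)/v.
Km = 9.40 × (13.1 − 4.88) / 4.88 = 77.27/4.88 = 15.8 nM.

15.8 nM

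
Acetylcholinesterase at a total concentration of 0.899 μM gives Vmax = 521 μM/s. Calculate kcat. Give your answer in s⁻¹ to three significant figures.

580 s⁻¹

kcat = Vmax/[E]total = 521 μM/s / 0.899 μM = 580 s⁻¹.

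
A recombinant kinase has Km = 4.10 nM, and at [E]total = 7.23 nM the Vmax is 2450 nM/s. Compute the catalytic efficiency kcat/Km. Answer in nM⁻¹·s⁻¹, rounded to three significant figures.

kcat = Vmax/[E]total = 2450/7.23 = 339 s⁻¹.
kcat/Km = 339/4.10 = 82.7 nM⁻¹·s⁻¹.

82.7 nM⁻¹·s⁻¹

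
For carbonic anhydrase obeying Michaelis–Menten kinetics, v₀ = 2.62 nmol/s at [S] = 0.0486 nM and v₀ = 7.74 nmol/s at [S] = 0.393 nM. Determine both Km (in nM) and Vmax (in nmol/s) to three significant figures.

Km = 0.150 nM; Vmax = 10.7 nmol/s

In reciprocal form, 1/v = (Km/Vmax)·(1/[S]) + 1/Vmax. The two points give (1/[S], 1/v) = (20.58, 0.3817) and (2.545, 0.1292).
Slope = (0.3817 − 0.1292)/(20.58 − 2.545) = 0.01400; intercept = 0.3817 − 0.01400×20.58 = 0.09357.
Vmax = 1/intercept = 10.7 nmol/s; Km = slope × Vmax = 0.01400 × 10.7 = 0.150 nM.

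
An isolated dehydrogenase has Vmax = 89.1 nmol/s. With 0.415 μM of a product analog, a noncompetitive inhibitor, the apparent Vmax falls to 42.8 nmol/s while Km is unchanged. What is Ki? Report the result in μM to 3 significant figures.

Noncompetitive: Vmax,app = Vmax/α with α = 1 + [I]/Ki.
α = Vmax/Vmax,app = 89.1/42.8 = 2.082.
Ki = [I]/(α − 1) = 0.415/1.082 = 0.384 μM.

0.384 μM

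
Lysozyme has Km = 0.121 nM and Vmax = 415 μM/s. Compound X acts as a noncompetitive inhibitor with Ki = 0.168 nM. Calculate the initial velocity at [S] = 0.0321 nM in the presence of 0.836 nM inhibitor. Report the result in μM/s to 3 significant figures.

14.6 μM/s

α = 1 + [I]/Ki = 1 + 0.836/0.168 = 5.976.
For a noncompetitive inhibitor, Vmax is reduced to Vmax/α while Km is unchanged: Km,app = 0.121 nM, Vmax,app = 69.4 μM/s.
v = Vmax,app·[S]/(Km,app + [S]) = 69.4 × 0.0321/(0.121 + 0.0321) = 14.6 μM/s.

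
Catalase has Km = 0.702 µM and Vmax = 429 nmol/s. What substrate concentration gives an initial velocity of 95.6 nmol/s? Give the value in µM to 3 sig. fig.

Rearranging v = Vmax[S]/(Km+[S]) gives [S] = Km·v/(Vmax − v).
[S] = 0.702 × 95.6 / (429 − 95.6) = 67.11/333.4 = 0.201 µM.

0.201 µM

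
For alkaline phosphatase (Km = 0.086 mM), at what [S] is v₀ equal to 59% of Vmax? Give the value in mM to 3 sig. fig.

0.124 mM

v/Vmax = [S]/(Km+[S]) = 0.59, so [S] = Km·0.59/(1 − 0.59) = 0.086 × 1.439.
[S] = 0.124 mM.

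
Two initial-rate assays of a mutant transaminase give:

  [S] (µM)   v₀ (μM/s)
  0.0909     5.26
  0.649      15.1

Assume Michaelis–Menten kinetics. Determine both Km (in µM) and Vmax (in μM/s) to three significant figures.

Km = 0.284 µM; Vmax = 21.7 μM/s

From v = Vmax[S]/(Km+[S]), each point gives Vmax = v(Km+[S])/[S].
Equating: 5.26(Km+0.0909)/0.0909 = 15.1(Km+0.649)/0.649.
57.87·Km + 5.26 = 23.27·Km + 15.1, so (57.87 − 23.27)·Km = 15.1 − 5.26.
Km = 9.840/34.60 = 0.284 µM; then Vmax = 5.26(0.284+0.0909)/0.0909 = 21.7 μM/s.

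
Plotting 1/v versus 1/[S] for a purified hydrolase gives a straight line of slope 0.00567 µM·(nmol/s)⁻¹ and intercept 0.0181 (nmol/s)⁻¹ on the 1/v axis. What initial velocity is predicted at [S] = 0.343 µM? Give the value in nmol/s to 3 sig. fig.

The y-intercept is 1/Vmax, so Vmax = 1/0.0181 = 55.2 nmol/s.
The slope is Km/Vmax, so Km = 0.00567 × 55.2 = 0.313 µM.
Then v = 55.2 × 0.343/(0.313 + 0.343) = 28.9 nmol/s.

28.9 nmol/s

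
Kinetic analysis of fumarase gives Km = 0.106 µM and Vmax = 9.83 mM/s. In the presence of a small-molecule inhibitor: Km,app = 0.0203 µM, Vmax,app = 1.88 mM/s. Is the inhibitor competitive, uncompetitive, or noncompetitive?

uncompetitive

Both Km and Vmax decrease by the same factor (~5.23-fold) — characteristic of uncompetitive inhibition.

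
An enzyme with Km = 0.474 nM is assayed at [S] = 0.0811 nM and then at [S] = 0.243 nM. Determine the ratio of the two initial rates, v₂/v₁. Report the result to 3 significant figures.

2.32

Since Vmax cancels, v₂/v₁ = [S]₂(Km+[S]₁) / [S]₁(Km+[S]₂).
= 0.243×(0.474+0.0811) / (0.0811×(0.474+0.243)) = 0.1349/0.05815 = 2.32.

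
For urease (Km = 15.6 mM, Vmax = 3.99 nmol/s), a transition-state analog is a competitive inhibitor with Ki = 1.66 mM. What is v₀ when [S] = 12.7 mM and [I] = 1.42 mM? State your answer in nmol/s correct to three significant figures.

α = 1 + [I]/Ki = 1 + 1.42/1.66 = 1.855.
For a competitive inhibitor, Vmax is unchanged and the apparent Km becomes α·Km: Km,app = 28.9 mM, Vmax,app = 3.99 nmol/s.
v = Vmax,app·[S]/(Km,app + [S]) = 3.99 × 12.7/(28.9 + 12.7) = 1.22 nmol/s.

1.22 nmol/s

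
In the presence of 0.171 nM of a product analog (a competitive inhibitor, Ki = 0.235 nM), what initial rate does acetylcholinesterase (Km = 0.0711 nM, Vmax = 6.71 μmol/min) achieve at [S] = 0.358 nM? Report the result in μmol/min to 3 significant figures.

α = 1 + [I]/Ki = 1 + 0.171/0.235 = 1.728.
For a competitive inhibitor, Vmax is unchanged and the apparent Km becomes α·Km: Km,app = 0.123 nM, Vmax,app = 6.71 μmol/min.
v = Vmax,app·[S]/(Km,app + [S]) = 6.71 × 0.358/(0.123 + 0.358) = 5.00 μmol/min.

5.00 μmol/min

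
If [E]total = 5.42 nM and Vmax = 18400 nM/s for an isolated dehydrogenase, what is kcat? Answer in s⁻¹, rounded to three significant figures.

3390 s⁻¹

kcat = Vmax/[E]total = 18400 nM/s / 5.42 nM = 3390 s⁻¹.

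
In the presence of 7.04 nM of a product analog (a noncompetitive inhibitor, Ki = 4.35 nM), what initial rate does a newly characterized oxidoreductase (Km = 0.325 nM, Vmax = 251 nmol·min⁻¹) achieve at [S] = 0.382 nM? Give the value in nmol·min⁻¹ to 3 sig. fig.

α = 1 + [I]/Ki = 1 + 7.04/4.35 = 2.618.
For a noncompetitive inhibitor, Vmax is reduced to Vmax/α while Km is unchanged: Km,app = 0.325 nM, Vmax,app = 95.9 nmol·min⁻¹.
v = Vmax,app·[S]/(Km,app + [S]) = 95.9 × 0.382/(0.325 + 0.382) = 51.8 nmol·min⁻¹.

51.8 nmol·min⁻¹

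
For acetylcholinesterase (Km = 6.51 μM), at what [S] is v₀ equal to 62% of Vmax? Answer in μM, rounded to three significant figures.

v/Vmax = [S]/(Km+[S]) = 0.62, so [S] = Km·0.62/(1 − 0.62) = 6.51 × 1.632.
[S] = 10.6 μM.

10.6 μM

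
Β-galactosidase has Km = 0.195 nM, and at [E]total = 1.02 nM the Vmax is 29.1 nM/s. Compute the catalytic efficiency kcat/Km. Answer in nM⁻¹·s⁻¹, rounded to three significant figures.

146 nM⁻¹·s⁻¹

kcat = Vmax/[E]total = 29.1/1.02 = 28.5 s⁻¹.
kcat/Km = 28.5/0.195 = 146 nM⁻¹·s⁻¹.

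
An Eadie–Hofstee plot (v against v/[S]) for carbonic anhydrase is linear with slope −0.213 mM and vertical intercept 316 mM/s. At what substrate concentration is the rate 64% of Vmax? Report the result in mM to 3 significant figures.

0.379 mM

The Eadie–Hofstee slope gives Km = 0.213 mM (slope = −Km).
v/Vmax = [S]/(Km+[S]) = 0.64 ⇒ [S] = Km·0.64/(1−0.64) = 0.213 × 1.778 = 0.379 mM.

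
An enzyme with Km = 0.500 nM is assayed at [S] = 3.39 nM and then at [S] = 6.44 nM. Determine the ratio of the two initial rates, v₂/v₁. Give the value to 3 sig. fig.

1.06

Since Vmax cancels, v₂/v₁ = [S]₂(Km+[S]₁) / [S]₁(Km+[S]₂).
= 6.44×(0.500+3.39) / (3.39×(0.500+6.44)) = 25.05/23.53 = 1.06.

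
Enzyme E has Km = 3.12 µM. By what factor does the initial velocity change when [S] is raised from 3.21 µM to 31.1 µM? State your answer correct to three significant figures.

Since Vmax cancels, v₂/v₁ = [S]₂(Km+[S]₁) / [S]₁(Km+[S]₂).
= 31.1×(3.12+3.21) / (3.21×(3.12+31.1)) = 196.9/109.8 = 1.79.

1.79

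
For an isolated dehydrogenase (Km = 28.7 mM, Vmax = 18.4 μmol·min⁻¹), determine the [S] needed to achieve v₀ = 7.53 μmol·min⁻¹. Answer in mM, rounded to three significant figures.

19.9 mM

Rearranging v = Vmax[S]/(Km+[S]) gives [S] = Km·v/(Vmax − v).
[S] = 28.7 × 7.53 / (18.4 − 7.53) = 216.1/10.87 = 19.9 mM.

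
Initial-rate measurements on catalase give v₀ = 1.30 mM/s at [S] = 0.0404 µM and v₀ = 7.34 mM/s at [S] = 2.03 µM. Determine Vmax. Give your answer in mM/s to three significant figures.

8.10 mM/s

From v = Vmax[S]/(Km+[S]), each point gives Vmax = v(Km+[S])/[S].
Equating: 1.30(Km+0.0404)/0.0404 = 7.34(Km+2.03)/2.03.
32.18·Km + 1.30 = 3.616·Km + 7.34, so (32.18 − 3.616)·Km = 7.34 − 1.30.
Km = 6.040/28.56 = 0.211 µM; then Vmax = 1.30(0.211+0.0404)/0.0404 = 8.10 mM/s.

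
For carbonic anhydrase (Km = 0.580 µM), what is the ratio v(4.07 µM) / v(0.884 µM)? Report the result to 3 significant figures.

The fractional saturations are [S]/(Km+[S]) = 0.884/1.464 = 0.6038 and 4.07/4.650 = 0.8753.
v₂/v₁ is just their ratio: 0.8753/0.6038 = 1.45.

1.45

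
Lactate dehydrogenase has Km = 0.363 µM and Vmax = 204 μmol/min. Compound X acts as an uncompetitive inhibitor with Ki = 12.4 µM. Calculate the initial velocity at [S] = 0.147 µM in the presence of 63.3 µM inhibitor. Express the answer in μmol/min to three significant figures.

With α = 1 + [I]/Ki = 1 + 63.3/12.4 = 6.105, the uncompetitive rate law is v = (Vmax/α)·[S] / (Km/α + [S]).
v = (204/6.105)×0.147 / (0.363/6.105 + 0.147) = 4.912/0.2065 = 23.8 μmol/min.

23.8 μmol/min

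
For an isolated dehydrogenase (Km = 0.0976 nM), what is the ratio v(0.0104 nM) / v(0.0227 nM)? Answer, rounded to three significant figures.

0.510

Since Vmax cancels, v₂/v₁ = [S]₂(Km+[S]₁) / [S]₁(Km+[S]₂).
= 0.0104×(0.0976+0.0227) / (0.0227×(0.0976+0.0104)) = 0.001251/0.002452 = 0.510.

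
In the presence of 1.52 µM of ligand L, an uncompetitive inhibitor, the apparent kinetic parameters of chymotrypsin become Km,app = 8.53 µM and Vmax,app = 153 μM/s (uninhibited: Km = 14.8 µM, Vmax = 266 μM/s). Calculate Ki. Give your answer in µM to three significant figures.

Uncompetitive: Vmax,app = Vmax/α (and Km,app = Km/α) with α = 1 + [I]/Ki.
α = Vmax/Vmax,app = 266/153 = 1.739.
Since α = 1 + [I]/Ki, [I]/Ki = 1.739 − 1 = 0.7386 and Ki = 1.52/0.7386 = 2.06 µM.

2.06 µM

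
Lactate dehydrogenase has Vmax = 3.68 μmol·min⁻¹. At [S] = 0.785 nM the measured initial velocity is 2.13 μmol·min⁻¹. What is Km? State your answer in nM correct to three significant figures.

From v = Vmax[S]/(Km+[S]), Km = [S](Vmax − v)/v.
Km = 0.785 × (3.68 − 2.13) / 2.13 = 1.217/2.13 = 0.571 nM.

0.571 nM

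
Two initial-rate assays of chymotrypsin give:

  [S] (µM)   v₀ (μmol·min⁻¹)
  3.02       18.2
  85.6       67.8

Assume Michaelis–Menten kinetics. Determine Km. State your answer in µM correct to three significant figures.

In reciprocal form, 1/v = (Km/Vmax)·(1/[S]) + 1/Vmax. The two points give (1/[S], 1/v) = (0.3311, 0.05495) and (0.01168, 0.01475).
Slope = (0.05495 − 0.01475)/(0.3311 − 0.01168) = 0.1258; intercept = 0.05495 − 0.1258×0.3311 = 0.01328.
Vmax = 1/intercept = 75.3 μmol·min⁻¹; Km = slope × Vmax = 0.1258 × 75.3 = 9.48 µM.

9.48 µM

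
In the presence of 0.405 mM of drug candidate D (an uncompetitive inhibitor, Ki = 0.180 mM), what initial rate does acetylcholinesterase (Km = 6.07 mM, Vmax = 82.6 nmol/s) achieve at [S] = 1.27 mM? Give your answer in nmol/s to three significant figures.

10.3 nmol/s

α = 1 + [I]/Ki = 1 + 0.405/0.180 = 3.250.
For an uncompetitive inhibitor, both parameters are divided by α, giving Vmax/α and Km/α: Km,app = 1.87 mM, Vmax,app = 25.4 nmol/s.
v = Vmax,app·[S]/(Km,app + [S]) = 25.4 × 1.27/(1.87 + 1.27) = 10.3 nmol/s.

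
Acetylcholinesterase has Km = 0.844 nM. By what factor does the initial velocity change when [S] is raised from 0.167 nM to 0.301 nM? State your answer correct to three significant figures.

1.59

The fractional saturations are [S]/(Km+[S]) = 0.167/1.011 = 0.1652 and 0.301/1.145 = 0.2629.
v₂/v₁ is just their ratio: 0.2629/0.1652 = 1.59.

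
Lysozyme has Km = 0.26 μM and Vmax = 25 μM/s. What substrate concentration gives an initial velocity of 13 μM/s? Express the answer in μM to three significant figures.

0.282 μM

The required fractional saturation is v/Vmax = 13/25 = 0.5200.
Then [S]/(Km+[S]) = 0.5200 ⇒ [S] = 0.26 × 0.5200/(1 − 0.5200) = 0.282 μM.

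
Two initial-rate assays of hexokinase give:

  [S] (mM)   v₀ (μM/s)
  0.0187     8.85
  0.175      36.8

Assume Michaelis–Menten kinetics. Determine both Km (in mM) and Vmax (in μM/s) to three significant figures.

Km = 0.106 mM; Vmax = 59.1 μM/s

In reciprocal form, 1/v = (Km/Vmax)·(1/[S]) + 1/Vmax. The two points give (1/[S], 1/v) = (53.48, 0.1130) and (5.714, 0.02717).
Slope = (0.1130 − 0.02717)/(53.48 − 5.714) = 0.001797; intercept = 0.1130 − 0.001797×53.48 = 0.01691.
Vmax = 1/intercept = 59.1 μM/s; Km = slope × Vmax = 0.001797 × 59.1 = 0.106 mM.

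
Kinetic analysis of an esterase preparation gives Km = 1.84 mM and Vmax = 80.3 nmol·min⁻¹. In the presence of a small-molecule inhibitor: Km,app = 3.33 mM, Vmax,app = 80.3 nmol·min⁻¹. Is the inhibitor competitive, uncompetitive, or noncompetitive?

Km increases (1.84 → 3.33 mM) while Vmax is unchanged — the hallmark of competitive inhibition.

competitive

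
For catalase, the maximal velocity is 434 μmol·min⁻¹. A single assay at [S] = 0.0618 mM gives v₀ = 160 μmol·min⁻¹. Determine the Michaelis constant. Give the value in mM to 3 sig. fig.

From v = Vmax[S]/(Km+[S]), Km = [S](Vmax − v)/v.
Km = 0.0618 × (434 − 160) / 160 = 16.93/160 = 0.106 mM.

0.106 mM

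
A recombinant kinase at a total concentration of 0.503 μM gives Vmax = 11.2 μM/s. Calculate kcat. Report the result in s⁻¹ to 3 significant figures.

22.3 s⁻¹

kcat = Vmax/[E]total = 11.2 μM/s / 0.503 μM = 22.3 s⁻¹.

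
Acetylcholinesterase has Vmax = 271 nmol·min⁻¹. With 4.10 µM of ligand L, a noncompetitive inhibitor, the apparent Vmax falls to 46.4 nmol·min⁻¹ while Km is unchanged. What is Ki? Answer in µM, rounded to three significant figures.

Noncompetitive: Vmax,app = Vmax/α with α = 1 + [I]/Ki.
α = Vmax/Vmax,app = 271/46.4 = 5.841.
Ki = [I]/(α − 1) = 4.10/4.841 = 0.847 µM.

0.847 µM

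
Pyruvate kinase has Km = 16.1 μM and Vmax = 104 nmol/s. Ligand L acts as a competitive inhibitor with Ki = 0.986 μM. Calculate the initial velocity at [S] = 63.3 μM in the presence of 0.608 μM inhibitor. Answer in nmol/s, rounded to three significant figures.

α = 1 + [I]/Ki = 1 + 0.608/0.986 = 1.617.
For a competitive inhibitor, Vmax is unchanged and the apparent Km becomes α·Km: Km,app = 26.0 μM, Vmax,app = 104 nmol/s.
v = Vmax,app·[S]/(Km,app + [S]) = 104 × 63.3/(26.0 + 63.3) = 73.7 nmol/s.

73.7 nmol/s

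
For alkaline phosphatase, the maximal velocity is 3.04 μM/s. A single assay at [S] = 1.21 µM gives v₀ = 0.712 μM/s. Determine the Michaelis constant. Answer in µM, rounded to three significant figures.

3.96 µM

v/Vmax = 0.712/3.04 = 0.2342 = [S]/(Km+[S]).
So Km + [S] = [S]/0.2342 = 5.166 µM, giving Km = 5.166 − 1.21 = 3.96 µM.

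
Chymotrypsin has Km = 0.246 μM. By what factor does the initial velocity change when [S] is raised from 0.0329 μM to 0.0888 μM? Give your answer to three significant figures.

The fractional saturations are [S]/(Km+[S]) = 0.0329/0.2789 = 0.1180 and 0.0888/0.3348 = 0.2652.
v₂/v₁ is just their ratio: 0.2652/0.1180 = 2.25.

2.25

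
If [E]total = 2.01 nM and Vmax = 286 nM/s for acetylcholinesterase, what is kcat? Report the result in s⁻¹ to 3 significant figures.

142 s⁻¹

kcat = Vmax/[E]total = 286 nM/s / 2.01 nM = 142 s⁻¹.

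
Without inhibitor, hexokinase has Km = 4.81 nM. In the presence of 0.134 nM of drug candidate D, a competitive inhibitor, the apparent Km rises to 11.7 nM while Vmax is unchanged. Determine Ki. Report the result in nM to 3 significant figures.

0.0935 nM

Competitive: Km,app = α·Km with α = 1 + [I]/Ki.
α = Km,app/Km = 11.7/4.81 = 2.432.
Ki = [I]/(α − 1) = 0.134/1.432 = 0.0935 nM.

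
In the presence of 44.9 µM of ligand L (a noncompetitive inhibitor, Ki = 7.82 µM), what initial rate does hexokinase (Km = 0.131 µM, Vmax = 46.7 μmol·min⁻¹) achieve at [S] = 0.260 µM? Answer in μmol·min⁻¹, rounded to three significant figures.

4.61 μmol·min⁻¹

With α = 1 + [I]/Ki = 1 + 44.9/7.82 = 6.742, the noncompetitive rate law is v = (Vmax/α)·[S] / (Km + [S]).
v = (46.7/6.742)×0.260 / (0.131 + 0.260) = 1.801/0.3910 = 4.61 μmol·min⁻¹.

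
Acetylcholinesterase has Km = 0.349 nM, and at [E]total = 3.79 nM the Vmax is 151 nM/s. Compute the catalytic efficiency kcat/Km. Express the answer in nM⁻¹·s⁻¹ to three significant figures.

kcat = Vmax/[E]total = 151/3.79 = 39.8 s⁻¹.
kcat/Km = 39.8/0.349 = 114 nM⁻¹·s⁻¹.

114 nM⁻¹·s⁻¹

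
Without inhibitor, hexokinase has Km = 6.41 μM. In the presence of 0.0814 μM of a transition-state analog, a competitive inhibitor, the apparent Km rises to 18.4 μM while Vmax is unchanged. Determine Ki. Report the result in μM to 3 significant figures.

0.0435 μM

Competitive: Km,app = α·Km with α = 1 + [I]/Ki.
α = Km,app/Km = 18.4/6.41 = 2.871.
Ki = [I]/(α − 1) = 0.0814/1.871 = 0.0435 μM.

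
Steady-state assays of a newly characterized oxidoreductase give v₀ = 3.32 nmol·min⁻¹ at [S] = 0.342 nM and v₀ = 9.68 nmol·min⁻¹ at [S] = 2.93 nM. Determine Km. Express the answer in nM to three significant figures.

0.993 nM

From v = Vmax[S]/(Km+[S]), each point gives Vmax = v(Km+[S])/[S].
Equating: 3.32(Km+0.342)/0.342 = 9.68(Km+2.93)/2.93.
9.708·Km + 3.32 = 3.304·Km + 9.68, so (9.708 − 3.304)·Km = 9.68 − 3.32.
Km = 6.360/6.404 = 0.993 nM; then Vmax = 3.32(0.993+0.342)/0.342 = 13.0 nmol·min⁻¹.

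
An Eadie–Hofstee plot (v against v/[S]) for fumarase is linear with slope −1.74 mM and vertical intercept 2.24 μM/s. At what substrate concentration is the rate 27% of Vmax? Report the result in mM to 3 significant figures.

0.644 mM

The Eadie–Hofstee slope gives Km = 1.74 mM (slope = −Km).
v/Vmax = [S]/(Km+[S]) = 0.27 ⇒ [S] = Km·0.27/(1−0.27) = 1.74 × 0.3699 = 0.644 mM.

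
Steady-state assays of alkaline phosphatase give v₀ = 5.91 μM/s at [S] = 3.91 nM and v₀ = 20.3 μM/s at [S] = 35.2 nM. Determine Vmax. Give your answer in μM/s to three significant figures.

29.2 μM/s

In reciprocal form, 1/v = (Km/Vmax)·(1/[S]) + 1/Vmax. The two points give (1/[S], 1/v) = (0.2558, 0.1692) and (0.02841, 0.04926).
Slope = (0.1692 − 0.04926)/(0.2558 − 0.02841) = 0.5276; intercept = 0.1692 − 0.5276×0.2558 = 0.03427.
Vmax = 1/intercept = 29.2 μM/s; Km = slope × Vmax = 0.5276 × 29.2 = 15.4 nM.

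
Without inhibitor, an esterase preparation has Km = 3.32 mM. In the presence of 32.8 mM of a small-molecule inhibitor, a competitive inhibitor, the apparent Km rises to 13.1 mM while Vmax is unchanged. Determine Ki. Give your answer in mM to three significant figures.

Competitive: Km,app = α·Km with α = 1 + [I]/Ki.
α = Km,app/Km = 13.1/3.32 = 3.946.
Since α = 1 + [I]/Ki, [I]/Ki = 3.946 − 1 = 2.946 and Ki = 32.8/2.946 = 11.1 mM.

11.1 mM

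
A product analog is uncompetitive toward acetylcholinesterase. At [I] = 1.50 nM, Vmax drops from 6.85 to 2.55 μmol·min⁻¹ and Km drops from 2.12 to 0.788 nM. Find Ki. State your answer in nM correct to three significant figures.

0.890 nM

Uncompetitive: Vmax,app = Vmax/α (and Km,app = Km/α) with α = 1 + [I]/Ki.
α = Vmax/Vmax,app = 6.85/2.55 = 2.686.
Ki = [I]/(α − 1) = 1.50/1.686 = 0.890 nM.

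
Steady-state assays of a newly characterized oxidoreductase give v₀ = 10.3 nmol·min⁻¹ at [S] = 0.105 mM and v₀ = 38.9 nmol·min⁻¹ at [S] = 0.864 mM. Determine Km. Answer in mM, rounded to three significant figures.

In reciprocal form, 1/v = (Km/Vmax)·(1/[S]) + 1/Vmax. The two points give (1/[S], 1/v) = (9.524, 0.09709) and (1.157, 0.02571).
Slope = (0.09709 − 0.02571)/(9.524 − 1.157) = 0.008532; intercept = 0.09709 − 0.008532×9.524 = 0.01583.
Vmax = 1/intercept = 63.2 nmol·min⁻¹; Km = slope × Vmax = 0.008532 × 63.2 = 0.539 mM.

0.539 mM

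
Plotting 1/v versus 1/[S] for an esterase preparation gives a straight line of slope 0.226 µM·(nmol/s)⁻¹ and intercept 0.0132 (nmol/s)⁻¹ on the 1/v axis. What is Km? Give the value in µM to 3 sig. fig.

17.1 µM

y-intercept = 1/Vmax ⇒ Vmax = 75.8 nmol/s; slope = Km/Vmax ⇒ Km = slope × Vmax.
Km = 0.226 × 75.8 = 17.1 µM.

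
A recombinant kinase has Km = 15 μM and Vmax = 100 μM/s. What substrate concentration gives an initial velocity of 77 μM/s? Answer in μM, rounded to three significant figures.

50.2 μM

Rearranging v = Vmax[S]/(Km+[S]) gives [S] = Km·v/(Vmax − v).
[S] = 15 × 77 / (100 − 77) = 1155/23.00 = 50.2 μM.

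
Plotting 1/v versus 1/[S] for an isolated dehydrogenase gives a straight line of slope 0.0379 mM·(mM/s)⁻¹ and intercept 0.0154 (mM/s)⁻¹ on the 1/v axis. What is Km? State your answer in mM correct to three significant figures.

2.46 mM

y-intercept = 1/Vmax ⇒ Vmax = 64.9 mM/s; slope = Km/Vmax ⇒ Km = slope × Vmax.
Km = 0.0379 × 64.9 = 2.46 mM.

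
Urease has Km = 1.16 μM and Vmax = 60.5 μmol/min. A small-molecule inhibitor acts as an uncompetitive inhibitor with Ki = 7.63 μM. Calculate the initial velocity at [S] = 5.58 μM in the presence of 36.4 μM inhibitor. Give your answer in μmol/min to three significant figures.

10.1 μmol/min

α = 1 + [I]/Ki = 1 + 36.4/7.63 = 5.771.
For an uncompetitive inhibitor, both parameters are divided by α, giving Vmax/α and Km/α: Km,app = 0.201 μM, Vmax,app = 10.5 μmol/min.
v = Vmax,app·[S]/(Km,app + [S]) = 10.5 × 5.58/(0.201 + 5.58) = 10.1 μmol/min.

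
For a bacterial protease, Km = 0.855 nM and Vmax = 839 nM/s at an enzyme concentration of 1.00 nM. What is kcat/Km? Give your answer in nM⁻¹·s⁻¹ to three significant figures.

kcat = Vmax/[E]total = 839/1.00 = 839 s⁻¹.
kcat/Km = 839/0.855 = 981 nM⁻¹·s⁻¹.

981 nM⁻¹·s⁻¹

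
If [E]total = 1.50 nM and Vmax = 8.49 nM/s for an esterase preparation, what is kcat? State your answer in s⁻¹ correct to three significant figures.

kcat = Vmax/[E]total = 8.49 nM/s / 1.50 nM = 5.66 s⁻¹.

5.66 s⁻¹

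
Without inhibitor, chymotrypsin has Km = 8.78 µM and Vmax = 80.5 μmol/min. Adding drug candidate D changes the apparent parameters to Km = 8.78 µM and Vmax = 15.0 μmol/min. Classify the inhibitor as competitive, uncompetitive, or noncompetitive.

Vmax decreases (80.5 → 15.0 μmol/min) while Km is unchanged — pure noncompetitive inhibition.

noncompetitive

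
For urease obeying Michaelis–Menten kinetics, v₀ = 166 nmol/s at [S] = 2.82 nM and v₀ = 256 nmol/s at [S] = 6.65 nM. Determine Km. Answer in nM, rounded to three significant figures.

4.42 nM

In reciprocal form, 1/v = (Km/Vmax)·(1/[S]) + 1/Vmax. The two points give (1/[S], 1/v) = (0.3546, 0.006024) and (0.1504, 0.003906).
Slope = (0.006024 − 0.003906)/(0.3546 − 0.1504) = 0.01037; intercept = 0.006024 − 0.01037×0.3546 = 0.002347.
Vmax = 1/intercept = 426 nmol/s; Km = slope × Vmax = 0.01037 × 426 = 4.42 nM.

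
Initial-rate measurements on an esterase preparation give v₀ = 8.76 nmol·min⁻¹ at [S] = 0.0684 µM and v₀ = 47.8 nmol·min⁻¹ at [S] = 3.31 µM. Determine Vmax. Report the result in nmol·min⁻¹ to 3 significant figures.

From v = Vmax[S]/(Km+[S]), each point gives Vmax = v(Km+[S])/[S].
Equating: 8.76(Km+0.0684)/0.0684 = 47.8(Km+3.31)/3.31.
128.1·Km + 8.76 = 14.44·Km + 47.8, so (128.1 − 14.44)·Km = 47.8 − 8.76.
Km = 39.04/113.6 = 0.344 µM; then Vmax = 8.76(0.344+0.0684)/0.0684 = 52.8 nmol·min⁻¹.

52.8 nmol·min⁻¹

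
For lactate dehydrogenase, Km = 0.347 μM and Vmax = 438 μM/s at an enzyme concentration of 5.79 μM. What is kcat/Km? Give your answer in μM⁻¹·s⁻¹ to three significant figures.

kcat = Vmax/[E]total = 438/5.79 = 75.6 s⁻¹.
kcat/Km = 75.6/0.347 = 218 μM⁻¹·s⁻¹.

218 μM⁻¹·s⁻¹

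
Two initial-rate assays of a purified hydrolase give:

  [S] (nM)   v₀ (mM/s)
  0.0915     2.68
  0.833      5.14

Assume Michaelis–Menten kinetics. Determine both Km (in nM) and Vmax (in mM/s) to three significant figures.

In reciprocal form, 1/v = (Km/Vmax)·(1/[S]) + 1/Vmax. The two points give (1/[S], 1/v) = (10.93, 0.3731) and (1.200, 0.1946).
Slope = (0.3731 − 0.1946)/(10.93 − 1.200) = 0.01836; intercept = 0.3731 − 0.01836×10.93 = 0.1725.
Vmax = 1/intercept = 5.80 mM/s; Km = slope × Vmax = 0.01836 × 5.80 = 0.106 nM.

Km = 0.106 nM; Vmax = 5.80 mM/s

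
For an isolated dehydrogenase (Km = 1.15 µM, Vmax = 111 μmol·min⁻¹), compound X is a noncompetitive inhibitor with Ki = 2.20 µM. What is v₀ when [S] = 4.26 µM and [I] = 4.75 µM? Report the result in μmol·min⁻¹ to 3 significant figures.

α = 1 + [I]/Ki = 1 + 4.75/2.20 = 3.159.
For a noncompetitive inhibitor, Vmax is reduced to Vmax/α while Km is unchanged: Km,app = 1.15 µM, Vmax,app = 35.1 μmol·min⁻¹.
v = Vmax,app·[S]/(Km,app + [S]) = 35.1 × 4.26/(1.15 + 4.26) = 27.7 μmol·min⁻¹.

27.7 μmol·min⁻¹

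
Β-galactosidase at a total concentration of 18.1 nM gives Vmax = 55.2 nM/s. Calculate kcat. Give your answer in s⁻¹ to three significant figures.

3.05 s⁻¹

kcat = Vmax/[E]total = 55.2 nM/s / 18.1 nM = 3.05 s⁻¹.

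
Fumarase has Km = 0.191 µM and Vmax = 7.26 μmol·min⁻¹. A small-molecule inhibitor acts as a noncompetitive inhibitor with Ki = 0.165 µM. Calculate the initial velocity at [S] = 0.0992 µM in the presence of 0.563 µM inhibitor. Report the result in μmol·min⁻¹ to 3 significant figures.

With α = 1 + [I]/Ki = 1 + 0.563/0.165 = 4.412, the noncompetitive rate law is v = (Vmax/α)·[S] / (Km + [S]).
v = (7.26/4.412)×0.0992 / (0.191 + 0.0992) = 0.1632/0.2902 = 0.562 μmol·min⁻¹.

0.562 μmol·min⁻¹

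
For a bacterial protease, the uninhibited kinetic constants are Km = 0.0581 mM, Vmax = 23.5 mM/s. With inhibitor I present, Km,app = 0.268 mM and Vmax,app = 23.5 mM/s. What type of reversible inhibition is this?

competitive

Km increases (0.0581 → 0.268 mM) while Vmax is unchanged — the hallmark of competitive inhibition.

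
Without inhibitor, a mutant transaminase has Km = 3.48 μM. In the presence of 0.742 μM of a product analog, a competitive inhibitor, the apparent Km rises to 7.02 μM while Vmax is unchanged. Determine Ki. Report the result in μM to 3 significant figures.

Competitive: Km,app = α·Km with α = 1 + [I]/Ki.
α = Km,app/Km = 7.02/3.48 = 2.017.
Ki = [I]/(α − 1) = 0.742/1.017 = 0.729 μM.

0.729 μM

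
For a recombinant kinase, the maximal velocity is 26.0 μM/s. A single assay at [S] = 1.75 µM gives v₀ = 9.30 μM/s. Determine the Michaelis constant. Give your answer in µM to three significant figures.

v/Vmax = 9.30/26.0 = 0.3577 = [S]/(Km+[S]).
So Km + [S] = [S]/0.3577 = 4.892 µM, giving Km = 4.892 − 1.75 = 3.14 µM.

3.14 µM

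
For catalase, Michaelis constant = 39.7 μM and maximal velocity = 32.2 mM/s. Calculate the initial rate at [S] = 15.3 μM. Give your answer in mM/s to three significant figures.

8.96 mM/s

[S]/(Km+[S]) = 15.3/55.00 = 0.2782, the fractional saturation.
v = 0.2782 × Vmax = 0.2782 × 32.2 = 8.96 mM/s.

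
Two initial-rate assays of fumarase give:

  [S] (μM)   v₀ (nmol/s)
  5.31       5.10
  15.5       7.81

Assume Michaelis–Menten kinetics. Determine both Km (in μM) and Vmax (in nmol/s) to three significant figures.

Km = 5.94 μM; Vmax = 10.8 nmol/s

From v = Vmax[S]/(Km+[S]), each point gives Vmax = v(Km+[S])/[S].
Equating: 5.10(Km+5.31)/5.31 = 7.81(Km+15.5)/15.5.
0.9605·Km + 5.10 = 0.5039·Km + 7.81, so (0.9605 − 0.5039)·Km = 7.81 − 5.10.
Km = 2.710/0.4566 = 5.94 μM; then Vmax = 5.10(5.94+5.31)/5.31 = 10.8 nmol/s.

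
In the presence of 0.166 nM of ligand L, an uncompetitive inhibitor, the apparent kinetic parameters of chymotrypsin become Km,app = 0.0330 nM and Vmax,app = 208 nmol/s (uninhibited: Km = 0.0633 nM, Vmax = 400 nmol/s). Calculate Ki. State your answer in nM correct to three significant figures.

Uncompetitive: Vmax,app = Vmax/α (and Km,app = Km/α) with α = 1 + [I]/Ki.
α = Vmax/Vmax,app = 400/208 = 1.923.
Ki = [I]/(α − 1) = 0.166/0.9231 = 0.180 nM.

0.180 nM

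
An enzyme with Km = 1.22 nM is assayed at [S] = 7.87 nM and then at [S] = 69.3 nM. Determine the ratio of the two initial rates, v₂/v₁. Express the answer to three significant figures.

Since Vmax cancels, v₂/v₁ = [S]₂(Km+[S]₁) / [S]₁(Km+[S]₂).
= 69.3×(1.22+7.87) / (7.87×(1.22+69.3)) = 629.9/555.0 = 1.14.

1.14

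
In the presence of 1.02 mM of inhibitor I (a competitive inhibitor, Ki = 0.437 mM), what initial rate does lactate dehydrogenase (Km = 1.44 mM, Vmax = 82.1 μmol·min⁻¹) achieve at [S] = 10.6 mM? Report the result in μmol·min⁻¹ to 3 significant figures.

56.5 μmol·min⁻¹

α = 1 + [I]/Ki = 1 + 1.02/0.437 = 3.334.
For a competitive inhibitor, Vmax is unchanged and the apparent Km becomes α·Km: Km,app = 4.80 mM, Vmax,app = 82.1 μmol·min⁻¹.
v = Vmax,app·[S]/(Km,app + [S]) = 82.1 × 10.6/(4.80 + 10.6) = 56.5 μmol·min⁻¹.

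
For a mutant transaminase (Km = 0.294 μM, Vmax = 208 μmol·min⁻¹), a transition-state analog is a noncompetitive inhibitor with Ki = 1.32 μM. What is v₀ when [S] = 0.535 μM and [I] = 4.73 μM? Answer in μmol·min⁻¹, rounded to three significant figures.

29.3 μmol·min⁻¹

α = 1 + [I]/Ki = 1 + 4.73/1.32 = 4.583.
For a noncompetitive inhibitor, Vmax is reduced to Vmax/α while Km is unchanged: Km,app = 0.294 μM, Vmax,app = 45.4 μmol·min⁻¹.
v = Vmax,app·[S]/(Km,app + [S]) = 45.4 × 0.535/(0.294 + 0.535) = 29.3 μmol·min⁻¹.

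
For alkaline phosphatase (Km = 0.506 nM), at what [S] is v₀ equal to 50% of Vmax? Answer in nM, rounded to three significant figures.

0.506 nM

v/Vmax = [S]/(Km+[S]) = 0.5, so [S] = Km·0.5/(1 − 0.5) = 0.506 × 1.000.
[S] = 0.506 nM.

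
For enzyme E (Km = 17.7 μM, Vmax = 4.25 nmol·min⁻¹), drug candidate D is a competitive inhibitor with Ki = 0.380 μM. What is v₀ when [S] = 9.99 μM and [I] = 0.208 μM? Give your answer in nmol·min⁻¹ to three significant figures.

α = 1 + [I]/Ki = 1 + 0.208/0.380 = 1.547.
For a competitive inhibitor, Vmax is unchanged and the apparent Km becomes α·Km: Km,app = 27.4 μM, Vmax,app = 4.25 nmol·min⁻¹.
v = Vmax,app·[S]/(Km,app + [S]) = 4.25 × 9.99/(27.4 + 9.99) = 1.14 nmol·min⁻¹.

1.14 nmol·min⁻¹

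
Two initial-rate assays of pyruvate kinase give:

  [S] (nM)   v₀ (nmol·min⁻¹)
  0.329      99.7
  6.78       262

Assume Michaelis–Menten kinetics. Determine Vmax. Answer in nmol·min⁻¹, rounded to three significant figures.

286 nmol·min⁻¹

From v = Vmax[S]/(Km+[S]), each point gives Vmax = v(Km+[S])/[S].
Equating: 99.7(Km+0.329)/0.329 = 262(Km+6.78)/6.78.
303.0·Km + 99.7 = 38.64·Km + 262, so (303.0 − 38.64)·Km = 262 − 99.7.
Km = 162.3/264.4 = 0.614 nM; then Vmax = 99.7(0.614+0.329)/0.329 = 286 nmol·min⁻¹.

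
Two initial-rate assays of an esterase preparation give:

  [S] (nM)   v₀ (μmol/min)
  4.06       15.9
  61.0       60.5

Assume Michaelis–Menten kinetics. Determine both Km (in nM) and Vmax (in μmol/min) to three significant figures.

From v = Vmax[S]/(Km+[S]), each point gives Vmax = v(Km+[S])/[S].
Equating: 15.9(Km+4.06)/4.06 = 60.5(Km+61.0)/61.0.
3.916·Km + 15.9 = 0.9918·Km + 60.5, so (3.916 − 0.9918)·Km = 60.5 − 15.9.
Km = 44.60/2.924 = 15.3 nM; then Vmax = 15.9(15.3+4.06)/4.06 = 75.6 μmol/min.

Km = 15.3 nM; Vmax = 75.6 μmol/min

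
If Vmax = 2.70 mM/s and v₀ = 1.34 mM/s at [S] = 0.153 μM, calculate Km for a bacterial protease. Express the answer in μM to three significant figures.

From v = Vmax[S]/(Km+[S]), Km = [S](Vmax − v)/v.
Km = 0.153 × (2.70 − 1.34) / 1.34 = 0.2081/1.34 = 0.155 μM.

0.155 μM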